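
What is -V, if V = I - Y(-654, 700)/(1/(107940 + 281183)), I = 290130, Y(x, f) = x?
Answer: -254776572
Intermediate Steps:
V = 254776572 (V = 290130 - (-654)/(1/(107940 + 281183)) = 290130 - (-654)/(1/389123) = 290130 - (-654)/1/389123 = 290130 - (-654)*389123 = 290130 - 1*(-254486442) = 290130 + 254486442 = 254776572)
-V = -1*254776572 = -254776572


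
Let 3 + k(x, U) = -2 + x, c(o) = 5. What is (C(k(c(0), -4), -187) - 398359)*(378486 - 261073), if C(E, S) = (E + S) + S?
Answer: -46816437729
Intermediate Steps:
k(x, U) = -5 + x (k(x, U) = -3 + (-2 + x) = -5 + x)
C(E, S) = E + 2*S
(C(k(c(0), -4), -187) - 398359)*(378486 - 261073) = (((-5 + 5) + 2*(-187)) - 398359)*(378486 - 261073) = ((0 - 374) - 398359)*117413 = (-374 - 398359)*117413 = -398733*117413 = -46816437729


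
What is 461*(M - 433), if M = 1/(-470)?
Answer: -93818571/470 ≈ -1.9961e+5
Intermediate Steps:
M = -1/470 ≈ -0.0021277
461*(M - 433) = 461*(-1/470 - 433) = 461*(-203511/470) = -93818571/470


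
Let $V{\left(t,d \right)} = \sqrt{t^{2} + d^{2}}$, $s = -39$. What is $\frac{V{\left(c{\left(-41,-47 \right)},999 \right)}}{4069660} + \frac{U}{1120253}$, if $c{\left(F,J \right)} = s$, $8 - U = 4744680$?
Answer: $- \frac{4744672}{1120253} + \frac{3 \sqrt{111058}}{4069660} \approx -4.2351$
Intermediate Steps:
$U = -4744672$ ($U = 8 - 4744680 = -4744672$)
$c{\left(F,J \right)} = -39$
$V{\left(t,d \right)} = \sqrt{d^{2} + t^{2}}$
$\frac{V{\left(c{\left(-41,-47 \right)},999 \right)}}{4069660} + \frac{U}{1120253} = \frac{\sqrt{999^{2} + \left(-39\right)^{2}}}{4069660} - \frac{4744672}{1120253} = \sqrt{998001 + 1521} \cdot \frac{1}{4069660} - \frac{4744672}{1120253} = \sqrt{999522} \cdot \frac{1}{4069660} - \frac{4744672}{1120253} = 3 \sqrt{111058} \cdot \frac{1}{4069660} - \frac{4744672}{1120253} = \frac{3 \sqrt{111058}}{4069660} - \frac{4744672}{1120253} = - \frac{4744672}{1120253} + \frac{3 \sqrt{111058}}{4069660}$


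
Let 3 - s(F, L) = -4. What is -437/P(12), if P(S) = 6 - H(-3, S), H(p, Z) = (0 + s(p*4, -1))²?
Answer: 437/43 ≈ 10.163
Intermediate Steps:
s(F, L) = 7 (s(F, L) = 3 - 1*(-4) = 3 + 4 = 7)
H(p, Z) = 49 (H(p, Z) = (0 + 7)² = 7² = 49)
P(S) = -43 (P(S) = 6 - 1*49 = 6 - 49 = -43)
-437/P(12) = -437/(-43) = -437*(-1/43) = 437/43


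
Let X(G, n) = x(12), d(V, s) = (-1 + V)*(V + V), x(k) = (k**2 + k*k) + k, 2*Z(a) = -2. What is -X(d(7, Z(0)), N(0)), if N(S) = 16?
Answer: -300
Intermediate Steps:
Z(a) = -1 (Z(a) = (1/2)*(-2) = -1)
x(k) = k + 2*k**2 (x(k) = (k**2 + k**2) + k = 2*k**2 + k = k + 2*k**2)
d(V, s) = 2*V*(-1 + V) (d(V, s) = (-1 + V)*(2*V) = 2*V*(-1 + V))
X(G, n) = 300 (X(G, n) = 12*(1 + 2*12) = 12*(1 + 24) = 12*25 = 300)
-X(d(7, Z(0)), N(0)) = -1*300 = -300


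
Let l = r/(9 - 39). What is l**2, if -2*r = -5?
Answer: 1/144 ≈ 0.0069444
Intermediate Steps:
r = 5/2 (r = -1/2*(-5) = 5/2 ≈ 2.5000)
l = -1/12 (l = 5/(2*(9 - 39)) = (5/2)/(-30) = (5/2)*(-1/30) = -1/12 ≈ -0.083333)
l**2 = (-1/12)**2 = 1/144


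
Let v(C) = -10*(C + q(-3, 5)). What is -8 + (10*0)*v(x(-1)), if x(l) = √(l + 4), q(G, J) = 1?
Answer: -8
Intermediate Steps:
x(l) = √(4 + l)
v(C) = -10 - 10*C (v(C) = -10*(C + 1) = -10*(1 + C) = -10 - 10*C)
-8 + (10*0)*v(x(-1)) = -8 + (10*0)*(-10 - 10*√(4 - 1)) = -8 + 0*(-10 - 10*√3) = -8 + 0 = -8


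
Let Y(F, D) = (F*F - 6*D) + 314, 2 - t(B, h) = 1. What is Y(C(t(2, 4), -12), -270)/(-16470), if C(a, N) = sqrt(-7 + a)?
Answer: -964/8235 ≈ -0.11706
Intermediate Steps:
t(B, h) = 1 (t(B, h) = 2 - 1*1 = 2 - 1 = 1)
Y(F, D) = 314 + F**2 - 6*D (Y(F, D) = (F**2 - 6*D) + 314 = 314 + F**2 - 6*D)
Y(C(t(2, 4), -12), -270)/(-16470) = (314 + (sqrt(-7 + 1))**2 - 6*(-270))/(-16470) = (314 + (sqrt(-6))**2 + 1620)*(-1/16470) = (314 + (I*sqrt(6))**2 + 1620)*(-1/16470) = (314 - 6 + 1620)*(-1/16470) = 1928*(-1/16470) = -964/8235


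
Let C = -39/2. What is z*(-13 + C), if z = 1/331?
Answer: -65/662 ≈ -0.098187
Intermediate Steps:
z = 1/331 ≈ 0.0030211
C = -39/2 (C = -39*1/2 = -39/2 ≈ -19.500)
z*(-13 + C) = (-13 - 39/2)/331 = (1/331)*(-65/2) = -65/662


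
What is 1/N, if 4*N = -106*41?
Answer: -2/2173 ≈ -0.00092039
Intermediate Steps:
N = -2173/2 (N = (-106*41)/4 = (¼)*(-4346) = -2173/2 ≈ -1086.5)
1/N = 1/(-2173/2) = -2/2173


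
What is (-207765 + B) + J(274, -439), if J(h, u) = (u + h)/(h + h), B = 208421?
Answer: 359323/548 ≈ 655.70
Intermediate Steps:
J(h, u) = (h + u)/(2*h) (J(h, u) = (h + u)/((2*h)) = (h + u)*(1/(2*h)) = (h + u)/(2*h))
(-207765 + B) + J(274, -439) = (-207765 + 208421) + (½)*(274 - 439)/274 = 656 + (½)*(1/274)*(-165) = 656 - 165/548 = 359323/548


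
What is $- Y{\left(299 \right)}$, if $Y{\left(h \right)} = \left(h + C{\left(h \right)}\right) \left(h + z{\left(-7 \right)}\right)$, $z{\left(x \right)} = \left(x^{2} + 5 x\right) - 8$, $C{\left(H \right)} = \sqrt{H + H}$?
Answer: $-91195 - 305 \sqrt{598} \approx -98654.0$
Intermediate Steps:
$C{\left(H \right)} = \sqrt{2} \sqrt{H}$ ($C{\left(H \right)} = \sqrt{2 H} = \sqrt{2} \sqrt{H}$)
$z{\left(x \right)} = -8 + x^{2} + 5 x$
$Y{\left(h \right)} = \left(6 + h\right) \left(h + \sqrt{2} \sqrt{h}\right)$ ($Y{\left(h \right)} = \left(h + \sqrt{2} \sqrt{h}\right) \left(h + \left(-8 + \left(-7\right)^{2} + 5 \left(-7\right)\right)\right) = \left(h + \sqrt{2} \sqrt{h}\right) \left(h - -6\right) = \left(h + \sqrt{2} \sqrt{h}\right) \left(h + 6\right) = \left(h + \sqrt{2} \sqrt{h}\right) \left(6 + h\right) = \left(6 + h\right) \left(h + \sqrt{2} \sqrt{h}\right)$)
$- Y{\left(299 \right)} = - (299^{2} + 6 \cdot 299 + \sqrt{2} \cdot 299^{\frac{3}{2}} + 6 \sqrt{2} \sqrt{299}) = - (89401 + 1794 + \sqrt{2} \cdot 299 \sqrt{299} + 6 \sqrt{598}) = - (89401 + 1794 + 299 \sqrt{598} + 6 \sqrt{598}) = - (91195 + 305 \sqrt{598}) = -91195 - 305 \sqrt{598}$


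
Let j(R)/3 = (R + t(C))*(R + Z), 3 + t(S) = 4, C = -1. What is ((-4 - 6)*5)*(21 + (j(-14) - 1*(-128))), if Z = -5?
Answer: -44500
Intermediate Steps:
t(S) = 1 (t(S) = -3 + 4 = 1)
j(R) = 3*(1 + R)*(-5 + R) (j(R) = 3*((R + 1)*(R - 5)) = 3*((1 + R)*(-5 + R)) = 3*(1 + R)*(-5 + R))
((-4 - 6)*5)*(21 + (j(-14) - 1*(-128))) = ((-4 - 6)*5)*(21 + ((-15 - 12*(-14) + 3*(-14)²) - 1*(-128))) = (-10*5)*(21 + ((-15 + 168 + 3*196) + 128)) = -50*(21 + ((-15 + 168 + 588) + 128)) = -50*(21 + (741 + 128)) = -50*(21 + 869) = -50*890 = -44500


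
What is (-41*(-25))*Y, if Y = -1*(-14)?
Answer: 14350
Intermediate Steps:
Y = 14
(-41*(-25))*Y = -41*(-25)*14 = 1025*14 = 14350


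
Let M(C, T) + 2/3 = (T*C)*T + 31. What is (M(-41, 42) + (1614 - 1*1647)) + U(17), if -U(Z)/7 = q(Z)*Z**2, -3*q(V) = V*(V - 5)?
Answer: 195712/3 ≈ 65237.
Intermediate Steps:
q(V) = -V*(-5 + V)/3 (q(V) = -V*(V - 5)/3 = -V*(-5 + V)/3)
M(C, T) = 91/3 + C*T**2 (M(C, T) = -2/3 + ((T*C)*T + 31) = -2/3 + ((C*T)*T + 31) = -2/3 + (C*T**2 + 31) = -2/3 + (31 + C*T**2) = 91/3 + C*T**2)
U(Z) = -7*Z**3*(5 - Z)/3 (U(Z) = -7*Z*(5 - Z)/3*Z**2 = -7*Z**3*(5 - Z)/3)
(M(-41, 42) + (1614 - 1*1647)) + U(17) = ((91/3 - 41*42**2) + (1614 - 1*1647)) + (7/3)*17**3*(-5 + 17) = ((91/3 - 41*1764) + (1614 - 1647)) + (7/3)*4913*12 = ((91/3 - 72324) - 33) + 137564 = (-216881/3 - 33) + 137564 = -216980/3 + 137564 = 195712/3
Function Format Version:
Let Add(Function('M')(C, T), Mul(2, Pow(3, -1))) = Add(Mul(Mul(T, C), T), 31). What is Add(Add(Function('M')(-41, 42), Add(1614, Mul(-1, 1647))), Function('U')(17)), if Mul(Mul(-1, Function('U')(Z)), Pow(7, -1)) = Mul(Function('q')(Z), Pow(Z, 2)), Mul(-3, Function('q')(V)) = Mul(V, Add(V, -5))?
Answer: Rational(195712, 3) ≈ 65237.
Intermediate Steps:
Function('q')(V) = Mul(Rational(-1, 3), V, Add(-5, V)) (Function('q')(V) = Mul(Rational(-1, 3), Mul(V, Add(V, -5))) = Mul(Rational(-1, 3), Mul(V, Add(-5, V))) = Mul(Rational(-1, 3), V, Add(-5, V)))
Function('M')(C, T) = Add(Rational(91, 3), Mul(C, Pow(T, 2))) (Function('M')(C, T) = Add(Rational(-2, 3), Add(Mul(Mul(T, C), T), 31)) = Add(Rational(-2, 3), Add(Mul(Mul(C, T), T), 31)) = Add(Rational(-2, 3), Add(Mul(C, Pow(T, 2)), 31)) = Add(Rational(-2, 3), Add(31, Mul(C, Pow(T, 2)))) = Add(Rational(91, 3), Mul(C, Pow(T, 2))))
Function('U')(Z) = Mul(Rational(-7, 3), Pow(Z, 3), Add(5, Mul(-1, Z))) (Function('U')(Z) = Mul(-7, Mul(Mul(Rational(1, 3), Z, Add(5, Mul(-1, Z))), Pow(Z, 2))) = Mul(-7, Mul(Rational(1, 3), Pow(Z, 3), Add(5, Mul(-1, Z)))) = Mul(Rational(-7, 3), Pow(Z, 3), Add(5, Mul(-1, Z))))
Add(Add(Function('M')(-41, 42), Add(1614, Mul(-1, 1647))), Function('U')(17)) = Add(Add(Add(Rational(91, 3), Mul(-41, Pow(42, 2))), Add(1614, Mul(-1, 1647))), Mul(Rational(7, 3), Pow(17, 3), Add(-5, 17))) = Add(Add(Add(Rational(91, 3), Mul(-41, 1764)), Add(1614, -1647)), Mul(Rational(7, 3), 4913, 12)) = Add(Add(Add(Rational(91, 3), -72324), -33), 137564) = Add(Add(Rational(-216881, 3), -33), 137564) = Add(Rational(-216980, 3), 137564) = Rational(195712, 3)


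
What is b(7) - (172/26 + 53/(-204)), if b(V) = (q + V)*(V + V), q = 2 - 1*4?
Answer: 168785/2652 ≈ 63.644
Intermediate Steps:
q = -2 (q = 2 - 4 = -2)
b(V) = 2*V*(-2 + V) (b(V) = (-2 + V)*(V + V) = (-2 + V)*(2*V) = 2*V*(-2 + V))
b(7) - (172/26 + 53/(-204)) = 2*7*(-2 + 7) - (172/26 + 53/(-204)) = 2*7*5 - (172*(1/26) + 53*(-1/204)) = 70 - (86/13 - 53/204) = 70 - 1*16855/2652 = 70 - 16855/2652 = 168785/2652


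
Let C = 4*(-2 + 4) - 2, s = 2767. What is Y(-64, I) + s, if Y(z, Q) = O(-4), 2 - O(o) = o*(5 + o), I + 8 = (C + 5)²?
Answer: 2773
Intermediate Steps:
C = 6 (C = 4*2 - 2 = 8 - 2 = 6)
I = 113 (I = -8 + (6 + 5)² = -8 + 11² = -8 + 121 = 113)
O(o) = 2 - o*(5 + o)
Y(z, Q) = 6 (Y(z, Q) = 2 - 1*(-4)² - 5*(-4) = 2 - 1*16 + 20 = 2 - 16 + 20 = 6)
Y(-64, I) + s = 6 + 2767 = 2773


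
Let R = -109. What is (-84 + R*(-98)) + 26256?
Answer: 36854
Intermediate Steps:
(-84 + R*(-98)) + 26256 = (-84 - 109*(-98)) + 26256 = (-84 + 10682) + 26256 = 10598 + 26256 = 36854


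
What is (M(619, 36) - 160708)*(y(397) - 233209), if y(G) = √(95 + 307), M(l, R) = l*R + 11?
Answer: 32279157317 - 138413*√402 ≈ 3.2276e+10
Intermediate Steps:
M(l, R) = 11 + R*l (M(l, R) = R*l + 11 = 11 + R*l)
y(G) = √402
(M(619, 36) - 160708)*(y(397) - 233209) = ((11 + 36*619) - 160708)*(√402 - 233209) = ((11 + 22284) - 160708)*(-233209 + √402) = (22295 - 160708)*(-233209 + √402) = -138413*(-233209 + √402) = 32279157317 - 138413*√402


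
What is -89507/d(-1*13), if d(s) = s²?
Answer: -89507/169 ≈ -529.63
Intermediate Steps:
-89507/d(-1*13) = -89507/((-1*13)²) = -89507/((-13)²) = -89507/169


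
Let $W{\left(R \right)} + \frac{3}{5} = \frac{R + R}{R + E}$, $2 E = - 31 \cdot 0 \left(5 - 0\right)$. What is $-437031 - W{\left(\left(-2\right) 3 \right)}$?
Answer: $- \frac{2185162}{5} \approx -4.3703 \cdot 10^{5}$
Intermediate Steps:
$E = 0$ ($E = \frac{\left(-31\right) 0 \left(5 - 0\right)}{2} = \frac{\left(-31\right) 0 \left(5 + 0\right)}{2} = \frac{\left(-31\right) 0 \cdot 5}{2} = \frac{\left(-31\right) 0}{2} = \frac{1}{2} \cdot 0 = 0$)
$W{\left(R \right)} = \frac{7}{5}$ ($W{\left(R \right)} = - \frac{3}{5} + \frac{R + R}{R + 0} = - \frac{3}{5} + \frac{2 R}{R} = - \frac{3}{5} + 2 = \frac{7}{5}$)
$-437031 - W{\left(\left(-2\right) 3 \right)} = -437031 - \frac{7}{5} = - \frac{2185162}{5}$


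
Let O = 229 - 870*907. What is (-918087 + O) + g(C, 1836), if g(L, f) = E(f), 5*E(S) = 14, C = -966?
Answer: -8534726/5 ≈ -1.7069e+6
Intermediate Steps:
E(S) = 14/5 (E(S) = (⅕)*14 = 14/5)
O = -788861 (O = 229 - 789090 = -788861)
g(L, f) = 14/5
(-918087 + O) + g(C, 1836) = (-918087 - 788861) + 14/5 = -1706948 + 14/5 = -8534726/5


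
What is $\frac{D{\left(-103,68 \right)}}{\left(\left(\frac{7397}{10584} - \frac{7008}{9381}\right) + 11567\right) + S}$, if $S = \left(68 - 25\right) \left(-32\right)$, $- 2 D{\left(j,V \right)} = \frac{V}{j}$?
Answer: $\frac{1125269712}{34739989791149} \approx 3.2391 \cdot 10^{-5}$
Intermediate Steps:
$D{\left(j,V \right)} = - \frac{V}{2 j}$ ($D{\left(j,V \right)} = - \frac{V \frac{1}{j}}{2} = - \frac{V}{2 j}$)
$S = -1376$ ($S = 43 \left(-32\right) = -1376$)
$\frac{D{\left(-103,68 \right)}}{\left(\left(\frac{7397}{10584} - \frac{7008}{9381}\right) + 11567\right) + S} = \frac{\left(- \frac{1}{2}\right) 68 \frac{1}{-103}}{\left(\left(\frac{7397}{10584} - \frac{7008}{9381}\right) + 11567\right) - 1376} = \frac{\left(- \frac{1}{2}\right) 68 \left(- \frac{1}{103}\right)}{\left(\left(7397 \cdot \frac{1}{10584} - \frac{2336}{3127}\right) + 11567\right) - 1376} = \frac{34}{103 \left(\left(\left(\frac{7397}{10584} - \frac{2336}{3127}\right) + 11567\right) - 1376\right)} = \frac{34}{103 \left(\left(- \frac{1593805}{33096168} + 11567\right) - 1376\right)} = \frac{34}{103 \left(\frac{382821781451}{33096168} - 1376\right)} = \frac{34}{103 \cdot \frac{337281454283}{33096168}} = \frac{34}{103} \cdot \frac{33096168}{337281454283} = \frac{1125269712}{34739989791149}$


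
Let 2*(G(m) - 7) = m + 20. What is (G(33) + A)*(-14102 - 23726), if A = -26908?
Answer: 1016608586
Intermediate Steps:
G(m) = 17 + m/2 (G(m) = 7 + (m + 20)/2 = 7 + (20 + m)/2 = 7 + (10 + m/2) = 17 + m/2)
(G(33) + A)*(-14102 - 23726) = ((17 + (1/2)*33) - 26908)*(-14102 - 23726) = ((17 + 33/2) - 26908)*(-37828) = (67/2 - 26908)*(-37828) = -53749/2*(-37828) = 1016608586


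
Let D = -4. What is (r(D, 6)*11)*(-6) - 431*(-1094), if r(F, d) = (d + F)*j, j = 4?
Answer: 470986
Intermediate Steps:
r(F, d) = 4*F + 4*d (r(F, d) = (d + F)*4 = (F + d)*4 = 4*F + 4*d)
(r(D, 6)*11)*(-6) - 431*(-1094) = ((4*(-4) + 4*6)*11)*(-6) - 431*(-1094) = ((-16 + 24)*11)*(-6) + 471514 = (8*11)*(-6) + 471514 = 88*(-6) + 471514 = -528 + 471514 = 470986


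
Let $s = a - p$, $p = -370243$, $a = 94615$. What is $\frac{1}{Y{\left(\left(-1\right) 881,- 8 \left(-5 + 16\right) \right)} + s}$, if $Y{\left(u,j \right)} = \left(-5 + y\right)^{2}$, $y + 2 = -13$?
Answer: $\frac{1}{465258} \approx 2.1493 \cdot 10^{-6}$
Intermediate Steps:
$y = -15$ ($y = -2 - 13 = -15$)
$Y{\left(u,j \right)} = 400$ ($Y{\left(u,j \right)} = \left(-5 - 15\right)^{2} = \left(-20\right)^{2} = 400$)
$s = 464858$ ($s = 94615 - -370243 = 94615 + 370243 = 464858$)
$\frac{1}{Y{\left(\left(-1\right) 881,- 8 \left(-5 + 16\right) \right)} + s} = \frac{1}{400 + 464858} = \frac{1}{465258}$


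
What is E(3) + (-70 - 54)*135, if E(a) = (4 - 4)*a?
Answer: -16740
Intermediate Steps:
E(a) = 0 (E(a) = 0*a = 0)
E(3) + (-70 - 54)*135 = 0 + (-70 - 54)*135 = 0 - 124*135 = 0 - 16740 = -16740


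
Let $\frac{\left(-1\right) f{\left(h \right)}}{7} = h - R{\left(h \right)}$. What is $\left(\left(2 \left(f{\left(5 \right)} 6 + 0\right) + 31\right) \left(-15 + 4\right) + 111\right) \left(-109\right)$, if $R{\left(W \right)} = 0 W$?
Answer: $-478510$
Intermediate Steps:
$R{\left(W \right)} = 0$
$f{\left(h \right)} = - 7 h$ ($f{\left(h \right)} = - 7 \left(h - 0\right) = - 7 \left(h + 0\right) = - 7 h$)
$\left(\left(2 \left(f{\left(5 \right)} 6 + 0\right) + 31\right) \left(-15 + 4\right) + 111\right) \left(-109\right) = \left(\left(2 \left(\left(-7\right) 5 \cdot 6 + 0\right) + 31\right) \left(-15 + 4\right) + 111\right) \left(-109\right) = \left(\left(2 \left(\left(-35\right) 6 + 0\right) + 31\right) \left(-11\right) + 111\right) \left(-109\right) = \left(\left(2 \left(-210 + 0\right) + 31\right) \left(-11\right) + 111\right) \left(-109\right) = \left(\left(2 \left(-210\right) + 31\right) \left(-11\right) + 111\right) \left(-109\right) = \left(\left(-420 + 31\right) \left(-11\right) + 111\right) \left(-109\right) = \left(\left(-389\right) \left(-11\right) + 111\right) \left(-109\right) = \left(4279 + 111\right) \left(-109\right) = 4390 \left(-109\right) = -478510$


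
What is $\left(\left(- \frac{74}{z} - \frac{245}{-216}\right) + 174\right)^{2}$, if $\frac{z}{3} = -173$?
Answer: $\frac{42899159565025}{1396367424} \approx 30722.0$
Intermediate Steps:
$z = -519$ ($z = 3 \left(-173\right) = -519$)
$\left(\left(- \frac{74}{z} - \frac{245}{-216}\right) + 174\right)^{2} = \left(\left(- \frac{74}{-519} - \frac{245}{-216}\right) + 174\right)^{2} = \left(\left(\left(-74\right) \left(- \frac{1}{519}\right) - - \frac{245}{216}\right) + 174\right)^{2} = \left(\left(\frac{74}{519} + \frac{245}{216}\right) + 174\right)^{2} = \left(\frac{47713}{37368} + 174\right)^{2} = \left(\frac{6549745}{37368}\right)^{2} = \frac{42899159565025}{1396367424}$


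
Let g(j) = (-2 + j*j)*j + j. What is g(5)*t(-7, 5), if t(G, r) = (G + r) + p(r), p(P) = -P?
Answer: -840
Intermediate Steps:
g(j) = j + j*(-2 + j**2) (g(j) = (-2 + j**2)*j + j = j*(-2 + j**2) + j = j + j*(-2 + j**2))
t(G, r) = G (t(G, r) = (G + r) - r = G)
g(5)*t(-7, 5) = (5**3 - 1*5)*(-7) = (125 - 5)*(-7) = 120*(-7) = -840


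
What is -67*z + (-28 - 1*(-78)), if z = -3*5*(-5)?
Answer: -4975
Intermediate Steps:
z = 75 (z = -15*(-5) = 75)
-67*z + (-28 - 1*(-78)) = -67*75 + (-28 - 1*(-78)) = -5025 + (-28 + 78) = -5025 + 50 = -4975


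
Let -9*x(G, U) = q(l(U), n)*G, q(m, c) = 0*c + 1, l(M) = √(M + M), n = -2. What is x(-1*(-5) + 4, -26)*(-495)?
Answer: 495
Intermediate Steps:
l(M) = √2*√M (l(M) = √(2*M) = √2*√M)
q(m, c) = 1 (q(m, c) = 0 + 1 = 1)
x(G, U) = -G/9
x(-1*(-5) + 4, -26)*(-495) = -(-1*(-5) + 4)/9*(-495) = -(5 + 4)/9*(-495) = -⅑*9*(-495) = -1*(-495) = 495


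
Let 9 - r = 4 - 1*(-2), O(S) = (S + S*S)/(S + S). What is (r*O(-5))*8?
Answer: -48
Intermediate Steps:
O(S) = (S + S**2)/(2*S) (O(S) = (S + S**2)/((2*S)) = (S + S**2)*(1/(2*S)) = (S + S**2)/(2*S))
r = 3 (r = 9 - (4 - 1*(-2)) = 9 - (4 + 2) = 9 - 1*6 = 9 - 6 = 3)
(r*O(-5))*8 = (3*(1/2 + (1/2)*(-5)))*8 = (3*(1/2 - 5/2))*8 = (3*(-2))*8 = -6*8 = -48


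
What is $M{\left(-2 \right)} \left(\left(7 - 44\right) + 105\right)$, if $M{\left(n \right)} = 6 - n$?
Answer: $544$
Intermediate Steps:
$M{\left(-2 \right)} \left(\left(7 - 44\right) + 105\right) = \left(6 - -2\right) \left(\left(7 - 44\right) + 105\right) = \left(6 + 2\right) \left(\left(7 - 44\right) + 105\right) = 8 \left(-37 + 105\right) = 8 \cdot 68 = 544$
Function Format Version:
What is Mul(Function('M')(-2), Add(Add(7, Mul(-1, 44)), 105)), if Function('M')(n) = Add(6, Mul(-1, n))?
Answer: 544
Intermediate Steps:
Mul(Function('M')(-2), Add(Add(7, Mul(-1, 44)), 105)) = Mul(Add(6, Mul(-1, -2)), Add(Add(7, Mul(-1, 44)), 105)) = Mul(Add(6, 2), Add(Add(7, -44), 105)) = Mul(8, Add(-37, 105)) = Mul(8, 68) = 544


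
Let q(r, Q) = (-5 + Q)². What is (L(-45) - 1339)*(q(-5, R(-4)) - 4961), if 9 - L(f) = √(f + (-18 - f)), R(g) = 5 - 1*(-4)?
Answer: 6576850 + 14835*I*√2 ≈ 6.5768e+6 + 20980.0*I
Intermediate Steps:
R(g) = 9 (R(g) = 5 + 4 = 9)
L(f) = 9 - 3*I*√2 (L(f) = 9 - √(f + (-18 - f)) = 9 - √(-18) = 9 - 3*I*√2)
(L(-45) - 1339)*(q(-5, R(-4)) - 4961) = ((9 - 3*I*√2) - 1339)*((-5 + 9)² - 4961) = (-1330 - 3*I*√2)*(4² - 4961) = (-1330 - 3*I*√2)*(16 - 4961) = (-1330 - 3*I*√2)*(-4945) = 6576850 + 14835*I*√2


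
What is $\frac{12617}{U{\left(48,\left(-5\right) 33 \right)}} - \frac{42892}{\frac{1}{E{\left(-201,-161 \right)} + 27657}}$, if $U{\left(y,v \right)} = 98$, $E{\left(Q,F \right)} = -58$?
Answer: $- \frac{116010065567}{98} \approx -1.1838 \cdot 10^{9}$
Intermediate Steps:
$\frac{12617}{U{\left(48,\left(-5\right) 33 \right)}} - \frac{42892}{\frac{1}{E{\left(-201,-161 \right)} + 27657}} = \frac{12617}{98} - \frac{42892}{\frac{1}{-58 + 27657}} = 12617 \cdot \frac{1}{98} - \frac{42892}{\frac{1}{27599}} = \frac{12617}{98} - 42892 \frac{1}{\frac{1}{27599}} = \frac{12617}{98} - 1183776308 = - \frac{116010065567}{98}$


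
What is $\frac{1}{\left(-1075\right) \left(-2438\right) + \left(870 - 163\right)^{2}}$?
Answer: $\frac{1}{3120699} \approx 3.2044 \cdot 10^{-7}$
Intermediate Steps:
$\frac{1}{\left(-1075\right) \left(-2438\right) + \left(870 - 163\right)^{2}} = \frac{1}{2620850 + 707^{2}} = \frac{1}{2620850 + 499849} = \frac{1}{3120699}$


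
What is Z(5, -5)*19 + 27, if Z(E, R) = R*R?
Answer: 502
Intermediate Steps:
Z(E, R) = R²
Z(5, -5)*19 + 27 = (-5)²*19 + 27 = 25*19 + 27 = 475 + 27 = 502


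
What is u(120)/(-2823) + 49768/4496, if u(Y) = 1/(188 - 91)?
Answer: 1703502089/153893022 ≈ 11.069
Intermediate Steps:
u(Y) = 1/97
u(120)/(-2823) + 49768/4496 = (1/97)/(-2823) + 49768/4496 = (1/97)*(-1/2823) + 49768*(1/4496) = -1/273831 + 6221/562 = 1703502089/153893022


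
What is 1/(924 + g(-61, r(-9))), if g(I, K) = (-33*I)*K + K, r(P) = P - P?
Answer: 1/924 ≈ 0.0010823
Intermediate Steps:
r(P) = 0
g(I, K) = K - 33*I*K (g(I, K) = -33*I*K + K = K - 33*I*K)
1/(924 + g(-61, r(-9))) = 1/(924 + 0*(1 - 33*(-61))) = 1/(924 + 0*(1 + 2013)) = 1/(924 + 0*2014) = 1/(924 + 0) = 1/924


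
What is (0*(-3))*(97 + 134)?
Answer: 0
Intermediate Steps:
(0*(-3))*(97 + 134) = 0*231 = 0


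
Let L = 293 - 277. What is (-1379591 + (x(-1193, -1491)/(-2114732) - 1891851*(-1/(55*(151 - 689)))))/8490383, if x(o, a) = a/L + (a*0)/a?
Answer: -690654376378084751/4250280287804112320 ≈ -0.16250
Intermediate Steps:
L = 16
x(o, a) = a/16 (x(o, a) = a/16 + (a*0)/a = a*(1/16) + 0/a = a/16 + 0 = a/16)
(-1379591 + (x(-1193, -1491)/(-2114732) - 1891851*(-1/(55*(151 - 689)))))/8490383 = (-1379591 + (((1/16)*(-1491))/(-2114732) - 1891851*(-1/(55*(151 - 689)))))/8490383 = (-1379591 + (-1491/16*(-1/2114732) - 1891851/((-538*(-55)))))*(1/8490383) = (-1379591 + (1491/33835712 - 1891851/29590))*(1/8490383) = (-1379591 - 32006040732111/500599359040)*(1/8490383) = -690654376378084751/500599359040*1/8490383 = -690654376378084751/4250280287804112320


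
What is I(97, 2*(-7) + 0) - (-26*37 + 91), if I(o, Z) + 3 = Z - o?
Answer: 757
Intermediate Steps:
I(o, Z) = -3 + Z - o (I(o, Z) = -3 + (Z - o) = -3 + Z - o)
I(97, 2*(-7) + 0) - (-26*37 + 91) = (-3 + (2*(-7) + 0) - 1*97) - (-26*37 + 91) = (-3 + (-14 + 0) - 97) - (-962 + 91) = (-3 - 14 - 97) - 1*(-871) = -114 + 871 = 757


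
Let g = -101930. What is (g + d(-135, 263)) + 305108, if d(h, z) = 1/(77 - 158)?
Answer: 16457417/81 ≈ 2.0318e+5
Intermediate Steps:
d(h, z) = -1/81 (d(h, z) = 1/(-81) = -1/81)
(g + d(-135, 263)) + 305108 = (-101930 - 1/81) + 305108 = -8256331/81 + 305108 = 16457417/81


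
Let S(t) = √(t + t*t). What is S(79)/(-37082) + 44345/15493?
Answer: 44345/15493 - 2*√395/18541 ≈ 2.8601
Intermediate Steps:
S(t) = √(t + t²)
S(79)/(-37082) + 44345/15493 = √(79*(1 + 79))/(-37082) + 44345/15493 = √(79*80)*(-1/37082) + 44345*(1/15493) = √6320*(-1/37082) + 44345/15493 = (4*√395)*(-1/37082) + 44345/15493 = -2*√395/18541 + 44345/15493 = 44345/15493 - 2*√395/18541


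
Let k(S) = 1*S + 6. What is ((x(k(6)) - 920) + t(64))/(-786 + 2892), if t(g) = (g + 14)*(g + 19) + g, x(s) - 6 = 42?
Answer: 2833/1053 ≈ 2.6904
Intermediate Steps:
k(S) = 6 + S (k(S) = S + 6 = 6 + S)
x(s) = 48 (x(s) = 6 + 42 = 48)
t(g) = g + (14 + g)*(19 + g) (t(g) = (14 + g)*(19 + g) + g = g + (14 + g)*(19 + g))
((x(k(6)) - 920) + t(64))/(-786 + 2892) = ((48 - 920) + (266 + 64**2 + 34*64))/(-786 + 2892) = (-872 + (266 + 4096 + 2176))/2106 = (-872 + 6538)*(1/2106) = 5666*(1/2106) = 2833/1053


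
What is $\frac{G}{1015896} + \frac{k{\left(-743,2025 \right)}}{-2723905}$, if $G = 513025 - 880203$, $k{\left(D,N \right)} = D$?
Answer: $- \frac{71385941383}{197657442420} \approx -0.36116$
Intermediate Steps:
$G = -367178$
$\frac{G}{1015896} + \frac{k{\left(-743,2025 \right)}}{-2723905} = - \frac{367178}{1015896} - \frac{743}{-2723905} = \left(-367178\right) \frac{1}{1015896} - - \frac{743}{2723905} = - \frac{26227}{72564} + \frac{743}{2723905} = - \frac{71385941383}{197657442420}$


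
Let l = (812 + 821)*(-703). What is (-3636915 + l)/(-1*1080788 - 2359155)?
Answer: 4784914/3439943 ≈ 1.3910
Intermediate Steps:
l = -1147999 (l = 1633*(-703) = -1147999)
(-3636915 + l)/(-1*1080788 - 2359155) = (-3636915 - 1147999)/(-1*1080788 - 2359155) = -4784914/(-1080788 - 2359155) = -4784914/(-3439943) = -4784914*(-1/3439943) = 4784914/3439943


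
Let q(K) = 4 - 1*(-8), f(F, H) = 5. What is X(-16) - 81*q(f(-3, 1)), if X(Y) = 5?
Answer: -967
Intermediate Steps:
q(K) = 12 (q(K) = 4 + 8 = 12)
X(-16) - 81*q(f(-3, 1)) = 5 - 81*12 = 5 - 972 = -967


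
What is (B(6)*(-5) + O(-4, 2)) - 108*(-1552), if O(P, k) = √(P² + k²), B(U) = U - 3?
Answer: 167601 + 2*√5 ≈ 1.6761e+5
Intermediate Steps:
B(U) = -3 + U
(B(6)*(-5) + O(-4, 2)) - 108*(-1552) = ((-3 + 6)*(-5) + √((-4)² + 2²)) - 108*(-1552) = (3*(-5) + √(16 + 4)) + 167616 = (-15 + √20) + 167616 = (-15 + 2*√5) + 167616 = 167601 + 2*√5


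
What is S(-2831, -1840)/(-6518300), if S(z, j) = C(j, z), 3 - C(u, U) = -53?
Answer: -14/1629575 ≈ -8.5912e-6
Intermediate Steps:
C(u, U) = 56 (C(u, U) = 3 - 1*(-53) = 3 + 53 = 56)
S(z, j) = 56
S(-2831, -1840)/(-6518300) = 56/(-6518300) = 56*(-1/6518300) = -14/1629575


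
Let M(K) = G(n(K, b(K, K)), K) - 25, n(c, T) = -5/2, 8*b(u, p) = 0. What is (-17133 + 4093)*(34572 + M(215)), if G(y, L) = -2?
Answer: -450466800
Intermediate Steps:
b(u, p) = 0 (b(u, p) = (1/8)*0 = 0)
n(c, T) = -5/2 (n(c, T) = -5*1/2 = -5/2)
M(K) = -27 (M(K) = -2 - 25 = -27)
(-17133 + 4093)*(34572 + M(215)) = (-17133 + 4093)*(34572 - 27) = -13040*34545 = -450466800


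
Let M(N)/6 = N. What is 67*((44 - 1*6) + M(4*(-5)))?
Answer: -5494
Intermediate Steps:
M(N) = 6*N
67*((44 - 1*6) + M(4*(-5))) = 67*((44 - 1*6) + 6*(4*(-5))) = 67*((44 - 6) + 6*(-20)) = 67*(38 - 120) = 67*(-82) = -5494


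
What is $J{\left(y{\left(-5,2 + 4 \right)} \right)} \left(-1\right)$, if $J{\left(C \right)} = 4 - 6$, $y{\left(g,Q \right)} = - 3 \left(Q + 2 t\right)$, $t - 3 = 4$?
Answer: $2$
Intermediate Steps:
$t = 7$ ($t = 3 + 4 = 7$)
$y{\left(g,Q \right)} = -42 - 3 Q$ ($y{\left(g,Q \right)} = - 3 \left(Q + 2 \cdot 7\right) = - 3 \left(Q + 14\right) = - 3 \left(14 + Q\right) = -42 - 3 Q$)
$J{\left(C \right)} = -2$ ($J{\left(C \right)} = 4 - 6 = -2$)
$J{\left(y{\left(-5,2 + 4 \right)} \right)} \left(-1\right) = \left(-2\right) \left(-1\right) = 2$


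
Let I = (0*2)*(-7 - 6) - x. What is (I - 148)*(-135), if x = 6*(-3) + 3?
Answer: 17955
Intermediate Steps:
x = -15 (x = -18 + 3 = -15)
I = 15 (I = (0*2)*(-7 - 6) - 1*(-15) = 0*(-13) + 15 = 0 + 15 = 15)
(I - 148)*(-135) = (15 - 148)*(-135) = -133*(-135) = 17955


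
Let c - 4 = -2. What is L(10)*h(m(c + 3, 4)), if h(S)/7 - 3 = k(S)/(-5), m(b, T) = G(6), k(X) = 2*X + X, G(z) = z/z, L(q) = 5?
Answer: 84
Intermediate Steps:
c = 2 (c = 4 - 2 = 2)
G(z) = 1
k(X) = 3*X
m(b, T) = 1
h(S) = 21 - 21*S/5 (h(S) = 21 + 7*((3*S)/(-5)) = 21 + 7*((3*S)*(-⅕)) = 21 + 7*(-3*S/5) = 21 - 21*S/5)
L(10)*h(m(c + 3, 4)) = 5*(21 - 21/5*1) = 5*(21 - 21/5) = 5*(84/5) = 84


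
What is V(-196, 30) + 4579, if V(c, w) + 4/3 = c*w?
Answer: -3907/3 ≈ -1302.3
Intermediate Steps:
V(c, w) = -4/3 + c*w
V(-196, 30) + 4579 = (-4/3 - 196*30) + 4579 = (-4/3 - 5880) + 4579 = -17644/3 + 4579 = -3907/3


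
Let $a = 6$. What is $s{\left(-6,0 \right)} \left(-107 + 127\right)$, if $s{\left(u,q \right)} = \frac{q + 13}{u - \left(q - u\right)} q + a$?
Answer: $120$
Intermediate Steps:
$s{\left(u,q \right)} = 6 + \frac{q \left(13 + q\right)}{- q + 2 u}$ ($s{\left(u,q \right)} = \frac{q + 13}{u - \left(q - u\right)} q + 6 = \frac{13 + q}{- q + 2 u} q + 6 = \frac{q \left(13 + q\right)}{- q + 2 u} + 6 = 6 + \frac{q \left(13 + q\right)}{- q + 2 u}$)
$s{\left(-6,0 \right)} \left(-107 + 127\right) = \frac{- 0^{2} - -72 - 0}{0 - -12} \left(-107 + 127\right) = \frac{\left(-1\right) 0 + 72 + 0}{0 + 12} \cdot 20 = \frac{0 + 72 + 0}{12} \cdot 20 = \frac{1}{12} \cdot 72 \cdot 20 = 6 \cdot 20 = 120$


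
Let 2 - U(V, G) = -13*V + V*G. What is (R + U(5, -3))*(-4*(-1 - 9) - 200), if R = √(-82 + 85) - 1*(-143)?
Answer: -36000 - 160*√3 ≈ -36277.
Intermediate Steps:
U(V, G) = 2 + 13*V - G*V (U(V, G) = 2 - (-13*V + V*G) = 2 - (-13*V + G*V) = 2 + (13*V - G*V) = 2 + 13*V - G*V)
R = 143 + √3 (R = √3 + 143 = 143 + √3 ≈ 144.73)
(R + U(5, -3))*(-4*(-1 - 9) - 200) = ((143 + √3) + (2 + 13*5 - 1*(-3)*5))*(-4*(-1 - 9) - 200) = ((143 + √3) + (2 + 65 + 15))*(-4*(-10) - 200) = ((143 + √3) + 82)*(40 - 200) = (225 + √3)*(-160) = -36000 - 160*√3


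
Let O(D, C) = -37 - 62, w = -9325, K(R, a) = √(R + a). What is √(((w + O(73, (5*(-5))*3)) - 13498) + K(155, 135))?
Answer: √(-22922 + √290) ≈ 151.34*I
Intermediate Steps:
O(D, C) = -99
√(((w + O(73, (5*(-5))*3)) - 13498) + K(155, 135)) = √(((-9325 - 99) - 13498) + √(155 + 135)) = √((-9424 - 13498) + √290) = √(-22922 + √290)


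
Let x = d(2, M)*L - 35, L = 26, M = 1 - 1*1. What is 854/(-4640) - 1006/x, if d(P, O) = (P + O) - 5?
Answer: 2285669/262160 ≈ 8.7186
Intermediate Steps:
M = 0 (M = 1 - 1 = 0)
d(P, O) = -5 + O + P (d(P, O) = (O + P) - 5 = -5 + O + P)
x = -113 (x = (-5 + 0 + 2)*26 - 35 = -3*26 - 35 = -78 - 35 = -113)
854/(-4640) - 1006/x = 854/(-4640) - 1006/(-113) = 854*(-1/4640) - 1006*(-1/113) = -427/2320 + 1006/113 = 2285669/262160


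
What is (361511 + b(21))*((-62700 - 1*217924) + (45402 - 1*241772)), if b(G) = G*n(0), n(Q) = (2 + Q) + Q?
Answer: -172458611682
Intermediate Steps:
n(Q) = 2 + 2*Q
b(G) = 2*G (b(G) = G*(2 + 2*0) = G*(2 + 0) = G*2 = 2*G)
(361511 + b(21))*((-62700 - 1*217924) + (45402 - 1*241772)) = (361511 + 2*21)*((-62700 - 1*217924) + (45402 - 1*241772)) = (361511 + 42)*((-62700 - 217924) + (45402 - 241772)) = 361553*(-280624 - 196370) = 361553*(-476994) = -172458611682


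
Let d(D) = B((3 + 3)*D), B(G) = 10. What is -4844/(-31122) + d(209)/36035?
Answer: 2498068/16021161 ≈ 0.15592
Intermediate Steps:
d(D) = 10
-4844/(-31122) + d(209)/36035 = -4844/(-31122) + 10/36035 = -4844*(-1/31122) + 10*(1/36035) = 346/2223 + 2/7207 = 2498068/16021161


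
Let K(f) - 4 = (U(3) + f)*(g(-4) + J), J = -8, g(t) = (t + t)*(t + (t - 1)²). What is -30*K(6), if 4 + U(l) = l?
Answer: 26280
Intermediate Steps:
U(l) = -4 + l
g(t) = 2*t*(t + (-1 + t)²) (g(t) = (2*t)*(t + (-1 + t)²) = 2*t*(t + (-1 + t)²))
K(f) = 180 - 176*f (K(f) = 4 + ((-4 + 3) + f)*(2*(-4)*(-4 + (-1 - 4)²) - 8) = 4 + (-1 + f)*(2*(-4)*(-4 + (-5)²) - 8) = 4 + (-1 + f)*(2*(-4)*(-4 + 25) - 8) = 4 + (-1 + f)*(2*(-4)*21 - 8) = 4 + (-1 + f)*(-168 - 8) = 4 + (-1 + f)*(-176) = 4 + (176 - 176*f) = 180 - 176*f)
-30*K(6) = -30*(180 - 176*6) = -30*(180 - 1056) = -30*(-876) = 26280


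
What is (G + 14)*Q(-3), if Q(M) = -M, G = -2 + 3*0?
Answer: 36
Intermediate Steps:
G = -2 (G = -2 + 0 = -2)
(G + 14)*Q(-3) = (-2 + 14)*(-1*(-3)) = 12*3 = 36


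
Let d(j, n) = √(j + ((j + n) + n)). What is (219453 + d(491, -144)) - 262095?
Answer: -42642 + √694 ≈ -42616.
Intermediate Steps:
d(j, n) = √(2*j + 2*n) (d(j, n) = √(j + (j + 2*n)) = √(2*j + 2*n))
(219453 + d(491, -144)) - 262095 = (219453 + √(2*491 + 2*(-144))) - 262095 = (219453 + √(982 - 288)) - 262095 = (219453 + √694) - 262095 = -42642 + √694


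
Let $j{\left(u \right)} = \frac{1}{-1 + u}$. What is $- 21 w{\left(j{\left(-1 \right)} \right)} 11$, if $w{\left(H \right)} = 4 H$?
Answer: $462$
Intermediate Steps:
$- 21 w{\left(j{\left(-1 \right)} \right)} 11 = - 21 \frac{4}{-1 - 1} \cdot 11 = - 21 \frac{4}{-2} \cdot 11 = - 21 \cdot 4 \left(- \frac{1}{2}\right) 11 = \left(-21\right) \left(-2\right) 11 = 42 \cdot 11 = 462$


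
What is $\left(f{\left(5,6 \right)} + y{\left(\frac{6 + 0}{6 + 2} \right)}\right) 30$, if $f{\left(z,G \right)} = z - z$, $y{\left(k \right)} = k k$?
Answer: $\frac{135}{8} \approx 16.875$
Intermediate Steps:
$y{\left(k \right)} = k^{2}$
$f{\left(z,G \right)} = 0$
$\left(f{\left(5,6 \right)} + y{\left(\frac{6 + 0}{6 + 2} \right)}\right) 30 = \left(0 + \left(\frac{6 + 0}{6 + 2}\right)^{2}\right) 30 = \left(0 + \left(\frac{6}{8}\right)^{2}\right) 30 = \left(0 + \left(6 \cdot \frac{1}{8}\right)^{2}\right) 30 = \left(0 + \left(\frac{3}{4}\right)^{2}\right) 30 = \left(0 + \frac{9}{16}\right) 30 = \frac{9}{16} \cdot 30 = \frac{135}{8}$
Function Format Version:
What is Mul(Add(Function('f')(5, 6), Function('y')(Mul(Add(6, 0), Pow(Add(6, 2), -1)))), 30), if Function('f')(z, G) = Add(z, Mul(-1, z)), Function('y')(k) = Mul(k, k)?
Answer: Rational(135, 8) ≈ 16.875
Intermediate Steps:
Function('y')(k) = Pow(k, 2)
Function('f')(z, G) = 0
Mul(Add(Function('f')(5, 6), Function('y')(Mul(Add(6, 0), Pow(Add(6, 2), -1)))), 30) = Mul(Add(0, Pow(Mul(Add(6, 0), Pow(Add(6, 2), -1)), 2)), 30) = Mul(Add(0, Pow(Mul(6, Pow(8, -1)), 2)), 30) = Mul(Add(0, Pow(Mul(6, Rational(1, 8)), 2)), 30) = Mul(Add(0, Pow(Rational(3, 4), 2)), 30) = Mul(Add(0, Rational(9, 16)), 30) = Mul(Rational(9, 16), 30) = Rational(135, 8)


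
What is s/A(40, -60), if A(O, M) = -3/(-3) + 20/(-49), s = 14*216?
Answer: 148176/29 ≈ 5109.5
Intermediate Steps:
s = 3024
A(O, M) = 29/49 (A(O, M) = -3*(-⅓) + 20*(-1/49) = 1 - 20/49 = 29/49)
s/A(40, -60) = 3024/(29/49) = 3024*(49/29) = 148176/29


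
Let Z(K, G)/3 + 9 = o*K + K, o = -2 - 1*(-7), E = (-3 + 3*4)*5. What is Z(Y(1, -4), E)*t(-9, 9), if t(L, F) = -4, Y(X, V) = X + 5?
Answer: -324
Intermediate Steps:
Y(X, V) = 5 + X
E = 45 (E = (-3 + 12)*5 = 9*5 = 45)
o = 5 (o = -2 + 7 = 5)
Z(K, G) = -27 + 18*K (Z(K, G) = -27 + 3*(5*K + K) = -27 + 3*(6*K) = -27 + 18*K)
Z(Y(1, -4), E)*t(-9, 9) = (-27 + 18*(5 + 1))*(-4) = (-27 + 18*6)*(-4) = (-27 + 108)*(-4) = 81*(-4) = -324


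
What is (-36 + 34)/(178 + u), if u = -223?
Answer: 2/45 ≈ 0.044444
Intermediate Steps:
(-36 + 34)/(178 + u) = (-36 + 34)/(178 - 223) = -2/(-45) = -2*(-1/45) = 2/45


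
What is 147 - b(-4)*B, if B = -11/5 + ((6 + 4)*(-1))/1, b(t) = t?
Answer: 491/5 ≈ 98.200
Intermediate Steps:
B = -61/5 (B = -11*1/5 + (10*(-1))*1 = -11/5 - 10*1 = -11/5 - 10 = -61/5 ≈ -12.200)
147 - b(-4)*B = 147 - (-4)*(-61)/5 = 147 - 1*244/5 = 147 - 244/5 = 491/5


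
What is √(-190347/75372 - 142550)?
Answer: I*√22495336485369/12562 ≈ 377.56*I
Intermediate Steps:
√(-190347/75372 - 142550) = √(-190347*1/75372 - 142550) = √(-63449/25124 - 142550) = √(-3581489649/25124) = I*√22495336485369/12562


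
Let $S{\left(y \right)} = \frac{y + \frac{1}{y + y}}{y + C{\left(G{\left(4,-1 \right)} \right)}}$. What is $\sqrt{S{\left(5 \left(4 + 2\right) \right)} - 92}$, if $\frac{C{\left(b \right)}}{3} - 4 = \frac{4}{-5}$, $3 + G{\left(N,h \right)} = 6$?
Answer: $\frac{i \sqrt{14308206}}{396} \approx 9.5521 i$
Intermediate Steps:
$G{\left(N,h \right)} = 3$ ($G{\left(N,h \right)} = -3 + 6 = 3$)
$C{\left(b \right)} = \frac{48}{5}$ ($C{\left(b \right)} = 12 + 3 \frac{4}{-5} = 12 + 3 \cdot 4 \left(- \frac{1}{5}\right) = 12 + 3 \left(- \frac{4}{5}\right) = 12 - \frac{12}{5} = \frac{48}{5}$)
$S{\left(y \right)} = \frac{y + \frac{1}{2 y}}{\frac{48}{5} + y}$ ($S{\left(y \right)} = \frac{y + \frac{1}{y + y}}{y + \frac{48}{5}} = \frac{y + \frac{1}{2 y}}{\frac{48}{5} + y}$)
$\sqrt{S{\left(5 \left(4 + 2\right) \right)} - 92} = \sqrt{\frac{5 \left(1 + 2 \left(5 \left(4 + 2\right)\right)^{2}\right)}{2 \cdot 5 \left(4 + 2\right) \left(48 + 5 \cdot 5 \left(4 + 2\right)\right)} - 92} = \sqrt{\frac{5 \left(1 + 2 \left(5 \cdot 6\right)^{2}\right)}{2 \cdot 5 \cdot 6 \left(48 + 5 \cdot 5 \cdot 6\right)} - 92} = \sqrt{\frac{5 \left(1 + 2 \cdot 30^{2}\right)}{2 \cdot 30 \left(48 + 5 \cdot 30\right)} - 92} = \sqrt{\frac{5}{2} \cdot \frac{1}{30} \frac{1}{48 + 150} \left(1 + 2 \cdot 900\right) - 92} = \sqrt{\frac{5}{2} \cdot \frac{1}{30} \cdot \frac{1}{198} \left(1 + 1800\right) - 92} = \sqrt{\frac{5}{2} \cdot \frac{1}{30} \cdot \frac{1}{198} \cdot 1801 - 92} = \sqrt{\frac{1801}{2376} - 92} = \sqrt{- \frac{216791}{2376}} = \frac{i \sqrt{14308206}}{396}$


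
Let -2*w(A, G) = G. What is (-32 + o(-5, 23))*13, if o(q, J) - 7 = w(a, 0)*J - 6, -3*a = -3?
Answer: -403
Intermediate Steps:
a = 1 (a = -⅓*(-3) = 1)
w(A, G) = -G/2
o(q, J) = 1 (o(q, J) = 7 + ((-½*0)*J - 6) = 7 + (0*J - 6) = 7 + (0 - 6) = 7 - 6 = 1)
(-32 + o(-5, 23))*13 = (-32 + 1)*13 = -31*13 = -403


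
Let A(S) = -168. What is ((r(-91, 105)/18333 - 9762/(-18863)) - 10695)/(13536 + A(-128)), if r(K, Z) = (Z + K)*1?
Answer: -528330892511/660408569496 ≈ -0.80001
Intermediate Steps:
r(K, Z) = K + Z (r(K, Z) = (K + Z)*1 = K + Z)
((r(-91, 105)/18333 - 9762/(-18863)) - 10695)/(13536 + A(-128)) = (((-91 + 105)/18333 - 9762/(-18863)) - 10695)/(13536 - 168) = ((14*(1/18333) - 9762*(-1/18863)) - 10695)/13368 = ((2/2619 + 9762/18863) - 10695)*(1/13368) = (25604404/49402197 - 10695)*(1/13368) = -528330892511/49402197*1/13368 = -528330892511/660408569496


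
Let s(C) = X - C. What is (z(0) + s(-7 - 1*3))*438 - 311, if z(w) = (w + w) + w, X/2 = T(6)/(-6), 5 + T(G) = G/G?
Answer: 4653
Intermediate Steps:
T(G) = -4 (T(G) = -5 + G/G = -5 + 1 = -4)
X = 4/3 (X = 2*(-4/(-6)) = 2*(-4*(-⅙)) = 2*(⅔) = 4/3 ≈ 1.3333)
s(C) = 4/3 - C
z(w) = 3*w (z(w) = 2*w + w = 3*w)
(z(0) + s(-7 - 1*3))*438 - 311 = (3*0 + (4/3 - (-7 - 1*3)))*438 - 311 = (0 + (4/3 - (-7 - 3)))*438 - 311 = (0 + (4/3 - 1*(-10)))*438 - 311 = (0 + (4/3 + 10))*438 - 311 = (0 + 34/3)*438 - 311 = (34/3)*438 - 311 = 4964 - 311 = 4653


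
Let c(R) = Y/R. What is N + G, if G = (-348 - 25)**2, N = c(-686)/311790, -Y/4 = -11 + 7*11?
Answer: 2479834600377/17823995 ≈ 1.3913e+5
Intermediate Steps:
Y = -264 (Y = -4*(-11 + 7*11) = -4*(-11 + 77) = -4*66 = -264)
c(R) = -264/R
N = 22/17823995 (N = -264/(-686)/311790 = -264*(-1/686)*(1/311790) = (132/343)*(1/311790) = 22/17823995 ≈ 1.2343e-6)
G = 139129 (G = (-373)**2 = 139129)
N + G = 22/17823995 + 139129 = 2479834600377/17823995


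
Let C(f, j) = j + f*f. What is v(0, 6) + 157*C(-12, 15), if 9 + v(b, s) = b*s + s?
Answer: 24960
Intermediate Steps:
C(f, j) = j + f²
v(b, s) = -9 + s + b*s (v(b, s) = -9 + (b*s + s) = -9 + (s + b*s) = -9 + s + b*s)
v(0, 6) + 157*C(-12, 15) = (-9 + 6 + 0*6) + 157*(15 + (-12)²) = (-9 + 6 + 0) + 157*(15 + 144) = -3 + 157*159 = -3 + 24963 = 24960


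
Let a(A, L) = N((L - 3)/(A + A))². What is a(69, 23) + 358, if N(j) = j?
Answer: 1704538/4761 ≈ 358.02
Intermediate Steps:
a(A, L) = (-3 + L)²/(4*A²) (a(A, L) = ((L - 3)/(A + A))² = ((-3 + L)/((2*A)))² = ((-3 + L)*(1/(2*A)))² = ((-3 + L)/(2*A))² = (-3 + L)²/(4*A²))
a(69, 23) + 358 = (¼)*(-3 + 23)²/69² + 358 = (¼)*(1/4761)*20² + 358 = (¼)*(1/4761)*400 + 358 = 100/4761 + 358 = 1704538/4761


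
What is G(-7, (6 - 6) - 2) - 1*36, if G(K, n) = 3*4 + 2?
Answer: -22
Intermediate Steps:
G(K, n) = 14 (G(K, n) = 12 + 2 = 14)
G(-7, (6 - 6) - 2) - 1*36 = 14 - 1*36 = 14 - 36 = -22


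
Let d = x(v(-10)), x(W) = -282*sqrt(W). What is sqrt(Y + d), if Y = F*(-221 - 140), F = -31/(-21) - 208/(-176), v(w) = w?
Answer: sqrt(-51202074 - 15047802*I*sqrt(10))/231 ≈ 13.236 - 33.686*I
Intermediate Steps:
F = 614/231 (F = -31*(-1/21) - 208*(-1/176) = 31/21 + 13/11 = 614/231 ≈ 2.6580)
Y = -221654/231 (Y = 614*(-221 - 140)/231 = (614/231)*(-361) = -221654/231 ≈ -959.54)
d = -282*I*sqrt(10) ≈ -891.76*I
sqrt(Y + d) = sqrt(-221654/231 - 282*I*sqrt(10))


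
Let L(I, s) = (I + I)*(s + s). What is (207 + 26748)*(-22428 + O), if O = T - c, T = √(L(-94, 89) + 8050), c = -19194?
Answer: -87172470 + 26955*I*√25414 ≈ -8.7172e+7 + 4.2971e+6*I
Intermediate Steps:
L(I, s) = 4*I*s (L(I, s) = (2*I)*(2*s) = 4*I*s)
T = I*√25414 (T = √(4*(-94)*89 + 8050) = √(-33464 + 8050) = √(-25414) = I*√25414 ≈ 159.42*I)
O = 19194 + I*√25414 (O = I*√25414 - 1*(-19194) = I*√25414 + 19194 = 19194 + I*√25414 ≈ 19194.0 + 159.42*I)
(207 + 26748)*(-22428 + O) = (207 + 26748)*(-22428 + (19194 + I*√25414)) = 26955*(-3234 + I*√25414) = -87172470 + 26955*I*√25414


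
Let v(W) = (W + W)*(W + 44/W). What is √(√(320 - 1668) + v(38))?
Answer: √(2976 + 2*I*√337) ≈ 54.554 + 0.3365*I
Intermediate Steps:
v(W) = 2*W*(W + 44/W) (v(W) = (2*W)*(W + 44/W) = 2*W*(W + 44/W))
√(√(320 - 1668) + v(38)) = √(√(320 - 1668) + (88 + 2*38²)) = √(√(-1348) + (88 + 2*1444)) = √(2*I*√337 + (88 + 2888)) = √(2*I*√337 + 2976) = √(2976 + 2*I*√337)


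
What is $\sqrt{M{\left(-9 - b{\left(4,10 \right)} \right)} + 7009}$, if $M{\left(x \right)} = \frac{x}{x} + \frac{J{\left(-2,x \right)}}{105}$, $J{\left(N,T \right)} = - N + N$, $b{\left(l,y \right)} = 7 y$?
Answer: $\sqrt{7010} \approx 83.726$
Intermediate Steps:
$J{\left(N,T \right)} = 0$
$M{\left(x \right)} = 1$ ($M{\left(x \right)} = \frac{x}{x} + \frac{0}{105} = 1 + 0 \cdot \frac{1}{105} = 1 + 0 = 1$)
$\sqrt{M{\left(-9 - b{\left(4,10 \right)} \right)} + 7009} = \sqrt{1 + 7009} = \sqrt{7010}$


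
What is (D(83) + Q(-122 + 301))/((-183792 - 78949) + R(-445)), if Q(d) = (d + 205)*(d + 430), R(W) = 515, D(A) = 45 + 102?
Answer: -234003/262226 ≈ -0.89237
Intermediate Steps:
D(A) = 147
Q(d) = (205 + d)*(430 + d)
(D(83) + Q(-122 + 301))/((-183792 - 78949) + R(-445)) = (147 + (88150 + (-122 + 301)² + 635*(-122 + 301)))/((-183792 - 78949) + 515) = (147 + (88150 + 179² + 635*179))/(-262741 + 515) = (147 + (88150 + 32041 + 113665))/(-262226) = (147 + 233856)*(-1/262226) = 234003*(-1/262226) = -234003/262226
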